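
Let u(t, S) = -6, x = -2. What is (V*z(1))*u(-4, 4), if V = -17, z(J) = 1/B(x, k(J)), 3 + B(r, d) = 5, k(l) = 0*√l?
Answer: 51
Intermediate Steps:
k(l) = 0
B(r, d) = 2 (B(r, d) = -3 + 5 = 2)
z(J) = ½ (z(J) = 1/2 = ½)
(V*z(1))*u(-4, 4) = -17*½*(-6) = -17/2*(-6) = 51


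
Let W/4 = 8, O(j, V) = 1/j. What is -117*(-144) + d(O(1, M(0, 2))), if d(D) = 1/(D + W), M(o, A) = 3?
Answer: 555985/33 ≈ 16848.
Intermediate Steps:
W = 32 (W = 4*8 = 32)
d(D) = 1/(32 + D) (d(D) = 1/(D + 32) = 1/(32 + D))
-117*(-144) + d(O(1, M(0, 2))) = -117*(-144) + 1/(32 + 1/1) = 16848 + 1/(32 + 1) = 16848 + 1/33 = 555985/33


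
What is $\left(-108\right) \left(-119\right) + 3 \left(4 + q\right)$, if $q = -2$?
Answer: $12858$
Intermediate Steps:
$\left(-108\right) \left(-119\right) + 3 \left(4 + q\right) = \left(-108\right) \left(-119\right) + 3 \left(4 - 2\right) = 12852 + 3 \cdot 2 = 12852 + 6 = 12858$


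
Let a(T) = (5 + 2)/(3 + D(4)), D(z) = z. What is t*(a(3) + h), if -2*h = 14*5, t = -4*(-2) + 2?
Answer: -340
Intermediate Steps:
t = 10 (t = 8 + 2 = 10)
h = -35 (h = -7*5 = -½*70 = -35)
a(T) = 1 (a(T) = (5 + 2)/(3 + 4) = 7/7 = 7*(⅐) = 1)
t*(a(3) + h) = 10*(1 - 35) = 10*(-34) = -340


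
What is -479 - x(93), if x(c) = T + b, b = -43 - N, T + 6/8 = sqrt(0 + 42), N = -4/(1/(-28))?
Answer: -1293/4 - sqrt(42) ≈ -329.73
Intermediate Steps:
N = 112 (N = -4/(-1/28) = -4*(-28) = 112)
T = -3/4 + sqrt(42) (T = -3/4 + sqrt(0 + 42) = -3/4 + sqrt(42) ≈ 5.7307)
b = -155 (b = -43 - 1*112 = -43 - 112 = -155)
x(c) = -623/4 + sqrt(42) (x(c) = (-3/4 + sqrt(42)) - 155 = -623/4 + sqrt(42))
-479 - x(93) = -479 - (-623/4 + sqrt(42)) = -479 + (623/4 - sqrt(42)) = -1293/4 - sqrt(42)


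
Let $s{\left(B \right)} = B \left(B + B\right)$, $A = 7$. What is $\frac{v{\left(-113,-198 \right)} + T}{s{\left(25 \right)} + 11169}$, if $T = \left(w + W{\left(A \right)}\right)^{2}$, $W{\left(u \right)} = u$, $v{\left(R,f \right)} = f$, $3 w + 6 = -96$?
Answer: $\frac{531}{12419} \approx 0.042757$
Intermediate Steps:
$w = -34$ ($w = -2 + \frac{1}{3} \left(-96\right) = -2 - 32 = -34$)
$s{\left(B \right)} = 2 B^{2}$ ($s{\left(B \right)} = B 2 B = 2 B^{2}$)
$T = 729$ ($T = \left(-34 + 7\right)^{2} = \left(-27\right)^{2} = 729$)
$\frac{v{\left(-113,-198 \right)} + T}{s{\left(25 \right)} + 11169} = \frac{-198 + 729}{2 \cdot 25^{2} + 11169} = \frac{531}{2 \cdot 625 + 11169} = \frac{531}{1250 + 11169} = \frac{531}{12419}$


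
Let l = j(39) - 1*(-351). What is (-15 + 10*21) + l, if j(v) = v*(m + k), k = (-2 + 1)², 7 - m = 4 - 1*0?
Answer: 702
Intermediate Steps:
m = 3 (m = 7 - (4 - 1*0) = 7 - (4 + 0) = 7 - 1*4 = 7 - 4 = 3)
k = 1 (k = (-1)² = 1)
j(v) = 4*v (j(v) = v*(3 + 1) = v*4 = 4*v)
l = 507 (l = 4*39 - 1*(-351) = 156 + 351 = 507)
(-15 + 10*21) + l = (-15 + 10*21) + 507 = (-15 + 210) + 507 = 195 + 507 = 702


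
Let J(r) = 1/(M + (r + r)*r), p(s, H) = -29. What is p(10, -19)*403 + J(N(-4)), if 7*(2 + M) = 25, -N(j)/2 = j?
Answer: -10600102/907 ≈ -11687.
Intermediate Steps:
N(j) = -2*j
M = 11/7 (M = -2 + (1/7)*25 = -2 + 25/7 = 11/7 ≈ 1.5714)
J(r) = 1/(11/7 + 2*r**2) (J(r) = 1/(11/7 + (r + r)*r) = 1/(11/7 + (2*r)*r) = 1/(11/7 + 2*r**2))
p(10, -19)*403 + J(N(-4)) = -29*403 + 7/(11 + 14*(-2*(-4))**2) = -11687 + 7/(11 + 14*8**2) = -11687 + 7/(11 + 14*64) = -11687 + 7/(11 + 896) = -11687 + 7/907 = -10600102/907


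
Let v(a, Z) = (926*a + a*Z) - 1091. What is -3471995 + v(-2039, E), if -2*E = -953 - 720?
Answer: -14133647/2 ≈ -7.0668e+6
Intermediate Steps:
E = 1673/2 (E = -(-953 - 720)/2 = -½*(-1673) = 1673/2 ≈ 836.50)
v(a, Z) = -1091 + 926*a + Z*a (v(a, Z) = (926*a + Z*a) - 1091 = -1091 + 926*a + Z*a)
-3471995 + v(-2039, E) = -3471995 + (-1091 + 926*(-2039) + (1673/2)*(-2039)) = -3471995 + (-1091 - 1888114 - 3411247/2) = -3471995 - 7189657/2 = -14133647/2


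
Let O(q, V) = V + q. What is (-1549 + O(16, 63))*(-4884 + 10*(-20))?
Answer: 7473480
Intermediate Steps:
(-1549 + O(16, 63))*(-4884 + 10*(-20)) = (-1549 + (63 + 16))*(-4884 + 10*(-20)) = (-1549 + 79)*(-4884 - 200) = -1470*(-5084) = 7473480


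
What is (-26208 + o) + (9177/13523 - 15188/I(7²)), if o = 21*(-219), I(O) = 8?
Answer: -884534599/27046 ≈ -32705.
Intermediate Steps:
o = -4599
(-26208 + o) + (9177/13523 - 15188/I(7²)) = (-26208 - 4599) + (9177/13523 - 15188/8) = -30807 + (9177*(1/13523) - 15188*⅛) = -30807 + (9177/13523 - 3797/2) = -30807 - 51328477/27046 = -884534599/27046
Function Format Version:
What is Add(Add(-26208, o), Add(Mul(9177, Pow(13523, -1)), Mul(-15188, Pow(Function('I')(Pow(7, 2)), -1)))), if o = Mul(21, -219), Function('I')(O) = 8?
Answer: Rational(-884534599, 27046) ≈ -32705.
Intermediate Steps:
o = -4599
Add(Add(-26208, o), Add(Mul(9177, Pow(13523, -1)), Mul(-15188, Pow(Function('I')(Pow(7, 2)), -1)))) = Add(Add(-26208, -4599), Add(Mul(9177, Pow(13523, -1)), Mul(-15188, Pow(8, -1)))) = Add(-30807, Add(Mul(9177, Rational(1, 13523)), Mul(-15188, Rational(1, 8)))) = Add(-30807, Add(Rational(9177, 13523), Rational(-3797, 2))) = Add(-30807, Rational(-51328477, 27046)) = Rational(-884534599, 27046)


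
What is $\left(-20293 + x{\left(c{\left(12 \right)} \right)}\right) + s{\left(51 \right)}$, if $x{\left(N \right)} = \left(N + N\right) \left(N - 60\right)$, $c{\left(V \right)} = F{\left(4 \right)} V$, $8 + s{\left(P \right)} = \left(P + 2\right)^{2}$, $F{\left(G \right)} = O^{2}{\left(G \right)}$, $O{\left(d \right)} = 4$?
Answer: $33196$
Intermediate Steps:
$F{\left(G \right)} = 16$ ($F{\left(G \right)} = 4^{2} = 16$)
$s{\left(P \right)} = -8 + \left(2 + P\right)^{2}$ ($s{\left(P \right)} = -8 + \left(P + 2\right)^{2} = -8 + \left(2 + P\right)^{2}$)
$c{\left(V \right)} = 16 V$
$x{\left(N \right)} = 2 N \left(-60 + N\right)$
$\left(-20293 + x{\left(c{\left(12 \right)} \right)}\right) + s{\left(51 \right)} = \left(-20293 + 2 \cdot 16 \cdot 12 \left(-60 + 16 \cdot 12\right)\right) - \left(8 - \left(2 + 51\right)^{2}\right) = \left(-20293 + 2 \cdot 192 \left(-60 + 192\right)\right) - \left(8 - 53^{2}\right) = \left(-20293 + 2 \cdot 192 \cdot 132\right) + \left(-8 + 2809\right) = \left(-20293 + 50688\right) + 2801 = 30395 + 2801 = 33196$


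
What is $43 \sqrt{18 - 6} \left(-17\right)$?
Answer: $- 1462 \sqrt{3} \approx -2532.3$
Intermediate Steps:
$43 \sqrt{18 - 6} \left(-17\right) = 43 \sqrt{12} \left(-17\right) = 43 \cdot 2 \sqrt{3} \left(-17\right) = 86 \sqrt{3} \left(-17\right) = - 1462 \sqrt{3}$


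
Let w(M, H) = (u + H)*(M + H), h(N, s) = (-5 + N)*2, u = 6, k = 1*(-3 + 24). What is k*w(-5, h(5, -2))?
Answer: -630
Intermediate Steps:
k = 21 (k = 1*21 = 21)
h(N, s) = -10 + 2*N
w(M, H) = (6 + H)*(H + M) (w(M, H) = (6 + H)*(M + H) = (6 + H)*(H + M))
k*w(-5, h(5, -2)) = 21*((-10 + 2*5)² + 6*(-10 + 2*5) + 6*(-5) + (-10 + 2*5)*(-5)) = 21*((-10 + 10)² + 6*(-10 + 10) - 30 + (-10 + 10)*(-5)) = 21*(0² + 6*0 - 30 + 0*(-5)) = 21*(0 + 0 - 30 + 0) = 21*(-30) = -630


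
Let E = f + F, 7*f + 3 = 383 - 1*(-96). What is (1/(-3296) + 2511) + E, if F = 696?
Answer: 10794399/3296 ≈ 3275.0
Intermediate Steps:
f = 68 (f = -3/7 + (383 - 1*(-96))/7 = -3/7 + (383 + 96)/7 = -3/7 + (⅐)*479 = -3/7 + 479/7 = 68)
E = 764 (E = 68 + 696 = 764)
(1/(-3296) + 2511) + E = (1/(-3296) + 2511) + 764 = (-1/3296 + 2511) + 764 = 8276255/3296 + 764 = 10794399/3296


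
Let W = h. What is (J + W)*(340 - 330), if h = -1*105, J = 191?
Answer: 860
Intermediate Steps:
h = -105
W = -105
(J + W)*(340 - 330) = (191 - 105)*(340 - 330) = 86*10 = 860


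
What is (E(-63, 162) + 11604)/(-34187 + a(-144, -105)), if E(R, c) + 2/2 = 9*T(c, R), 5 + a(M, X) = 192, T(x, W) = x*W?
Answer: 80251/34000 ≈ 2.3603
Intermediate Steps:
T(x, W) = W*x
a(M, X) = 187 (a(M, X) = -5 + 192 = 187)
E(R, c) = -1 + 9*R*c (E(R, c) = -1 + 9*(R*c) = -1 + 9*R*c)
(E(-63, 162) + 11604)/(-34187 + a(-144, -105)) = ((-1 + 9*(-63)*162) + 11604)/(-34187 + 187) = ((-1 - 91854) + 11604)/(-34000) = (-91855 + 11604)*(-1/34000) = -80251*(-1/34000) = 80251/34000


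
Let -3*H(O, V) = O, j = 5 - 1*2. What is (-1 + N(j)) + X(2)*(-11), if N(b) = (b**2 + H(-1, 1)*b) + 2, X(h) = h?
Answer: -11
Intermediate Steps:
j = 3 (j = 5 - 2 = 3)
H(O, V) = -O/3
N(b) = 2 + b**2 + b/3 (N(b) = (b**2 + (-1/3*(-1))*b) + 2 = (b**2 + b/3) + 2 = 2 + b**2 + b/3)
(-1 + N(j)) + X(2)*(-11) = (-1 + (2 + 3**2 + (1/3)*3)) + 2*(-11) = (-1 + (2 + 9 + 1)) - 22 = (-1 + 12) - 22 = 11 - 22 = -11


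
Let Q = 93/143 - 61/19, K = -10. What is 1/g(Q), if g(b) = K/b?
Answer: 3478/13585 ≈ 0.25602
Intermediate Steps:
Q = -6956/2717 (Q = 93*(1/143) - 61*1/19 = 93/143 - 61/19 = -6956/2717 ≈ -2.5602)
g(b) = -10/b
1/g(Q) = 1/(-10/(-6956/2717)) = 1/(-10*(-2717/6956)) = 1/(13585/3478) = 3478/13585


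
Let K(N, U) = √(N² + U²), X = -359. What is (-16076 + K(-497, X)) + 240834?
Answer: 224758 + √375890 ≈ 2.2537e+5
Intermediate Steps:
(-16076 + K(-497, X)) + 240834 = (-16076 + √((-497)² + (-359)²)) + 240834 = (-16076 + √(247009 + 128881)) + 240834 = (-16076 + √375890) + 240834 = 224758 + √375890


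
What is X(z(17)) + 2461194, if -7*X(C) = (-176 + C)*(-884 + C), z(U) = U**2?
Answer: 2470799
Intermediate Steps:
X(C) = -(-884 + C)*(-176 + C)/7 (X(C) = -(-176 + C)*(-884 + C)/7 = -(-884 + C)*(-176 + C)/7)
X(z(17)) + 2461194 = (-155584/7 - (17**2)**2/7 + (1060/7)*17**2) + 2461194 = (-155584/7 - 1/7*289**2 + (1060/7)*289) + 2461194 = (-155584/7 - 1/7*83521 + 306340/7) + 2461194 = (-155584/7 - 83521/7 + 306340/7) + 2461194 = 9605 + 2461194 = 2470799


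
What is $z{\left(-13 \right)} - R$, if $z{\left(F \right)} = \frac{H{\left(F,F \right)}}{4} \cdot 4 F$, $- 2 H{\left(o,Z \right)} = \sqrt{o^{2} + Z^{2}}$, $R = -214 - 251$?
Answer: $465 + \frac{169 \sqrt{2}}{2} \approx 584.5$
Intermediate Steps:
$R = -465$
$H{\left(o,Z \right)} = - \frac{\sqrt{Z^{2} + o^{2}}}{2}$ ($H{\left(o,Z \right)} = - \frac{\sqrt{o^{2} + Z^{2}}}{2} = - \frac{\sqrt{Z^{2} + o^{2}}}{2}$)
$z{\left(F \right)} = - \frac{F \sqrt{2} \sqrt{F^{2}}}{2}$ ($z{\left(F \right)} = \frac{\left(- \frac{1}{2}\right) \sqrt{F^{2} + F^{2}}}{4} \cdot 4 F = - \frac{\sqrt{2 F^{2}}}{2} \cdot \frac{1}{4} \cdot 4 F = - \frac{\sqrt{2} \sqrt{F^{2}}}{2} \cdot \frac{1}{4} \cdot 4 F = - \frac{\sqrt{2} \sqrt{F^{2}}}{8} \cdot 4 F = - \frac{\sqrt{2} \sqrt{F^{2}}}{2} F = - \frac{F \sqrt{2} \sqrt{F^{2}}}{2}$)
$z{\left(-13 \right)} - R = \left(- \frac{1}{2}\right) \left(-13\right) \sqrt{2} \sqrt{\left(-13\right)^{2}} - -465 = \left(- \frac{1}{2}\right) \left(-13\right) \sqrt{2} \sqrt{169} + 465 = \left(- \frac{1}{2}\right) \left(-13\right) \sqrt{2} \cdot 13 + 465 = \frac{169 \sqrt{2}}{2} + 465 = 465 + \frac{169 \sqrt{2}}{2}$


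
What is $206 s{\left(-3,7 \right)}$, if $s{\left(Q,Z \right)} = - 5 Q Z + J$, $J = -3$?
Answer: $21012$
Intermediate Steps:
$s{\left(Q,Z \right)} = -3 - 5 Q Z$ ($s{\left(Q,Z \right)} = - 5 Q Z - 3 = -3 - 5 Q Z$)
$206 s{\left(-3,7 \right)} = 206 \left(-3 - \left(-15\right) 7\right) = 206 \left(-3 + 105\right) = 206 \cdot 102 = 21012$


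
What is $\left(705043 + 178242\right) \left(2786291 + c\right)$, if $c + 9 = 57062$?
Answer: $2511483105040$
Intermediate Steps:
$c = 57053$ ($c = -9 + 57062 = 57053$)
$\left(705043 + 178242\right) \left(2786291 + c\right) = \left(705043 + 178242\right) \left(2786291 + 57053\right) = 883285 \cdot 2843344 = 2511483105040$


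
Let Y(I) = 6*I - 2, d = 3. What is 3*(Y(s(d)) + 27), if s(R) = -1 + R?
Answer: 111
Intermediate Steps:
Y(I) = -2 + 6*I
3*(Y(s(d)) + 27) = 3*((-2 + 6*(-1 + 3)) + 27) = 3*((-2 + 6*2) + 27) = 3*((-2 + 12) + 27) = 3*(10 + 27) = 3*37 = 111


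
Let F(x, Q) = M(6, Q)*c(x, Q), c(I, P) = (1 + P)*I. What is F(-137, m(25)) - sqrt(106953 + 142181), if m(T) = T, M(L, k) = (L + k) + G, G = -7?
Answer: -85488 - sqrt(249134) ≈ -85987.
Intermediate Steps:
M(L, k) = -7 + L + k (M(L, k) = (L + k) - 7 = -7 + L + k)
c(I, P) = I*(1 + P)
F(x, Q) = x*(1 + Q)*(-1 + Q) (F(x, Q) = (-7 + 6 + Q)*(x*(1 + Q)) = (-1 + Q)*(x*(1 + Q)) = x*(1 + Q)*(-1 + Q))
F(-137, m(25)) - sqrt(106953 + 142181) = -137*(-1 + 25**2) - sqrt(106953 + 142181) = -137*(-1 + 625) - sqrt(249134) = -137*624 - sqrt(249134) = -85488 - sqrt(249134)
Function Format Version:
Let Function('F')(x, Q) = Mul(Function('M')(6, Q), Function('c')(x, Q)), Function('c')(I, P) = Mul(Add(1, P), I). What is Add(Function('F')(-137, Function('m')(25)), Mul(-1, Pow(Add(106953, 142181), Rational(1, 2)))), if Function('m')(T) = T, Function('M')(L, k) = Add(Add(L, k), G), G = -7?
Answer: Add(-85488, Mul(-1, Pow(249134, Rational(1, 2)))) ≈ -85987.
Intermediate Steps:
Function('M')(L, k) = Add(-7, L, k) (Function('M')(L, k) = Add(Add(L, k), -7) = Add(-7, L, k))
Function('c')(I, P) = Mul(I, Add(1, P))
Function('F')(x, Q) = Mul(x, Add(1, Q), Add(-1, Q)) (Function('F')(x, Q) = Mul(Add(-7, 6, Q), Mul(x, Add(1, Q))) = Mul(Add(-1, Q), Mul(x, Add(1, Q))) = Mul(x, Add(1, Q), Add(-1, Q)))
Add(Function('F')(-137, Function('m')(25)), Mul(-1, Pow(Add(106953, 142181), Rational(1, 2)))) = Add(Mul(-137, Add(-1, Pow(25, 2))), Mul(-1, Pow(Add(106953, 142181), Rational(1, 2)))) = Add(Mul(-137, Add(-1, 625)), Mul(-1, Pow(249134, Rational(1, 2)))) = Add(Mul(-137, 624), Mul(-1, Pow(249134, Rational(1, 2)))) = Add(-85488, Mul(-1, Pow(249134, Rational(1, 2))))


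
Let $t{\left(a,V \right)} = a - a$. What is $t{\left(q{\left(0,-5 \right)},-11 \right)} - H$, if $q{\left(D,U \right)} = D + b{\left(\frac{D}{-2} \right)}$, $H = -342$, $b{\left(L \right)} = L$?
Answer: $342$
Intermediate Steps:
$q{\left(D,U \right)} = \frac{D}{2}$ ($q{\left(D,U \right)} = D + \frac{D}{-2} = D + D \left(- \frac{1}{2}\right) = D - \frac{D}{2} = \frac{D}{2}$)
$t{\left(a,V \right)} = 0$
$t{\left(q{\left(0,-5 \right)},-11 \right)} - H = 0 - -342 = 0 + 342 = 342$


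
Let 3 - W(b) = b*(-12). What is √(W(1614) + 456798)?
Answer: √476169 ≈ 690.05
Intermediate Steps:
W(b) = 3 + 12*b (W(b) = 3 - b*(-12) = 3 - (-12)*b = 3 + 12*b)
√(W(1614) + 456798) = √((3 + 12*1614) + 456798) = √((3 + 19368) + 456798) = √(19371 + 456798) = √476169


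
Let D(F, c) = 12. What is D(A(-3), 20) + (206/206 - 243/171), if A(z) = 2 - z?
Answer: 220/19 ≈ 11.579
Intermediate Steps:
D(A(-3), 20) + (206/206 - 243/171) = 12 + (206/206 - 243/171) = 12 + (206*(1/206) - 243*1/171) = 12 + (1 - 27/19) = 12 - 8/19 = 220/19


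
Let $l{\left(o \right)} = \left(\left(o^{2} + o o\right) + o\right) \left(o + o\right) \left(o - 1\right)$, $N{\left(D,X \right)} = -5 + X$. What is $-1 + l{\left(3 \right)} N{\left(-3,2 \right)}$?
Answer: $-757$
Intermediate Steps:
$l{\left(o \right)} = 2 o \left(-1 + o\right) \left(o + 2 o^{2}\right)$ ($l{\left(o \right)} = \left(\left(o^{2} + o^{2}\right) + o\right) 2 o \left(-1 + o\right) = \left(2 o^{2} + o\right) 2 o \left(-1 + o\right) = \left(o + 2 o^{2}\right) 2 o \left(-1 + o\right) = 2 o \left(-1 + o\right) \left(o + 2 o^{2}\right)$)
$-1 + l{\left(3 \right)} N{\left(-3,2 \right)} = -1 + 2 \cdot 3^{2} \left(-1 - 3 + 2 \cdot 3^{2}\right) \left(-5 + 2\right) = -1 + 2 \cdot 9 \left(-1 - 3 + 2 \cdot 9\right) \left(-3\right) = -1 + 2 \cdot 9 \left(-1 - 3 + 18\right) \left(-3\right) = -1 + 2 \cdot 9 \cdot 14 \left(-3\right) = -1 + 252 \left(-3\right) = -1 - 756 = -757$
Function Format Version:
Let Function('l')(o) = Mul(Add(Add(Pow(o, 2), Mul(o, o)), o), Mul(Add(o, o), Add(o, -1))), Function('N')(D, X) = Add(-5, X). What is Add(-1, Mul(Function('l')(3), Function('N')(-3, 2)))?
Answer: -757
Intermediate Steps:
Function('l')(o) = Mul(2, o, Add(-1, o), Add(o, Mul(2, Pow(o, 2)))) (Function('l')(o) = Mul(Add(Add(Pow(o, 2), Pow(o, 2)), o), Mul(Mul(2, o), Add(-1, o))) = Mul(Add(Mul(2, Pow(o, 2)), o), Mul(2, o, Add(-1, o))) = Mul(Add(o, Mul(2, Pow(o, 2))), Mul(2, o, Add(-1, o))) = Mul(2, o, Add(-1, o), Add(o, Mul(2, Pow(o, 2)))))
Add(-1, Mul(Function('l')(3), Function('N')(-3, 2))) = Add(-1, Mul(Mul(2, Pow(3, 2), Add(-1, Mul(-1, 3), Mul(2, Pow(3, 2)))), Add(-5, 2))) = Add(-1, Mul(Mul(2, 9, Add(-1, -3, Mul(2, 9))), -3)) = Add(-1, Mul(Mul(2, 9, Add(-1, -3, 18)), -3)) = Add(-1, Mul(Mul(2, 9, 14), -3)) = Add(-1, Mul(252, -3)) = Add(-1, -756) = -757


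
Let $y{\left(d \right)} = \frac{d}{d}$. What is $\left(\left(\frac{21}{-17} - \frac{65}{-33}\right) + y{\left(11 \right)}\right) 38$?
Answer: $\frac{36974}{561} \approx 65.907$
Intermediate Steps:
$y{\left(d \right)} = 1$
$\left(\left(\frac{21}{-17} - \frac{65}{-33}\right) + y{\left(11 \right)}\right) 38 = \left(\left(\frac{21}{-17} - \frac{65}{-33}\right) + 1\right) 38 = \left(\left(21 \left(- \frac{1}{17}\right) - - \frac{65}{33}\right) + 1\right) 38 = \left(\left(- \frac{21}{17} + \frac{65}{33}\right) + 1\right) 38 = \left(\frac{412}{561} + 1\right) 38 = \frac{973}{561} \cdot 38 = \frac{36974}{561}$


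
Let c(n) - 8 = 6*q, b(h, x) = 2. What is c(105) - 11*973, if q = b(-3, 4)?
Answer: -10683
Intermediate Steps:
q = 2
c(n) = 20 (c(n) = 8 + 6*2 = 8 + 12 = 20)
c(105) - 11*973 = 20 - 11*973 = 20 - 10703 = -10683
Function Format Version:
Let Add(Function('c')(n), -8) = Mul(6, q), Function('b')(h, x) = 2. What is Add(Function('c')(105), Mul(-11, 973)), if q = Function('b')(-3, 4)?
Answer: -10683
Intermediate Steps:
q = 2
Function('c')(n) = 20 (Function('c')(n) = Add(8, Mul(6, 2)) = Add(8, 12) = 20)
Add(Function('c')(105), Mul(-11, 973)) = Add(20, Mul(-11, 973)) = Add(20, -10703) = -10683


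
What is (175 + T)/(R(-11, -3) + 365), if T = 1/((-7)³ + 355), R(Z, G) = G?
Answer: 2101/4344 ≈ 0.48366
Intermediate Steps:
T = 1/12 (T = 1/(-343 + 355) = 1/12 ≈ 0.083333)
(175 + T)/(R(-11, -3) + 365) = (175 + 1/12)/(-3 + 365) = (2101/12)/362 = (2101/12)*(1/362) = 2101/4344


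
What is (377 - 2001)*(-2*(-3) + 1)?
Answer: -11368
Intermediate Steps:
(377 - 2001)*(-2*(-3) + 1) = -1624*(6 + 1) = -1624*7 = -11368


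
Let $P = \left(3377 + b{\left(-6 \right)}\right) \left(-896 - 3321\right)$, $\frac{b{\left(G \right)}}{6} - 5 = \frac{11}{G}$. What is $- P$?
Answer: $14320932$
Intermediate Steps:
$b{\left(G \right)} = 30 + \frac{66}{G}$ ($b{\left(G \right)} = 30 + 6 \frac{11}{G} = 30 + \frac{66}{G}$)
$P = -14320932$ ($P = \left(3377 + \left(30 + \frac{66}{-6}\right)\right) \left(-896 - 3321\right) = \left(3377 + \left(30 + 66 \left(- \frac{1}{6}\right)\right)\right) \left(-896 - 3321\right) = \left(3377 + \left(30 - 11\right)\right) \left(-896 - 3321\right) = \left(3377 + 19\right) \left(-4217\right) = 3396 \left(-4217\right) = -14320932$)
$- P = \left(-1\right) \left(-14320932\right) = 14320932$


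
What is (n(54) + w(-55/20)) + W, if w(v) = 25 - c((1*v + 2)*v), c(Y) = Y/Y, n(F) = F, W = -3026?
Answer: -2948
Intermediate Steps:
c(Y) = 1
w(v) = 24 (w(v) = 25 - 1*1 = 25 - 1 = 24)
(n(54) + w(-55/20)) + W = (54 + 24) - 3026 = 78 - 3026 = -2948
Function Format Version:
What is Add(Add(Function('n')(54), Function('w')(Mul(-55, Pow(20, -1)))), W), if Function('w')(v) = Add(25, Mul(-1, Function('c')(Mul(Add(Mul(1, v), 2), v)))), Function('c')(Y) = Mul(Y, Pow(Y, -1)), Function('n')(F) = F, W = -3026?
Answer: -2948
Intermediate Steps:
Function('c')(Y) = 1
Function('w')(v) = 24 (Function('w')(v) = Add(25, Mul(-1, 1)) = Add(25, -1) = 24)
Add(Add(Function('n')(54), Function('w')(Mul(-55, Pow(20, -1)))), W) = Add(Add(54, 24), -3026) = Add(78, -3026) = -2948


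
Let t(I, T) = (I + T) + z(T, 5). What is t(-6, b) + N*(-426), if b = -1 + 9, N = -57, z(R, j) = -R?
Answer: 24276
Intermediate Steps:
b = 8
t(I, T) = I (t(I, T) = (I + T) - T = I)
t(-6, b) + N*(-426) = -6 - 57*(-426) = -6 + 24282 = 24276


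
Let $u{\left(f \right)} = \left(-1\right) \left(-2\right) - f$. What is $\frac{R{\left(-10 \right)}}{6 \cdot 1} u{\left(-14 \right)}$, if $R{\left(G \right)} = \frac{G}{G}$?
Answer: $\frac{8}{3} \approx 2.6667$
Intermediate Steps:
$u{\left(f \right)} = 2 - f$
$R{\left(G \right)} = 1$
$\frac{R{\left(-10 \right)}}{6 \cdot 1} u{\left(-14 \right)} = 1 \frac{1}{6 \cdot 1} \left(2 - -14\right) = 1 \cdot \frac{1}{6} \left(2 + 14\right) = 1 \cdot \frac{1}{6} \cdot 16 = \frac{1}{6} \cdot 16 = \frac{8}{3}$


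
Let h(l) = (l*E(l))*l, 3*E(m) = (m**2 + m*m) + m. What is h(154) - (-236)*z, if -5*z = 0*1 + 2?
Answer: 1880915488/5 ≈ 3.7618e+8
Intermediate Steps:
E(m) = m/3 + 2*m**2/3 (E(m) = ((m**2 + m*m) + m)/3 = ((m**2 + m**2) + m)/3 = (2*m**2 + m)/3 = (m + 2*m**2)/3 = m/3 + 2*m**2/3)
z = -2/5 (z = -(0*1 + 2)/5 = -(0 + 2)/5 = -1/5*2 = -2/5 ≈ -0.40000)
h(l) = l**3*(1 + 2*l)/3 (h(l) = (l*(l*(1 + 2*l)/3))*l = (l**2*(1 + 2*l)/3)*l = l**3*(1 + 2*l)/3)
h(154) - (-236)*z = (1/3)*154**3*(1 + 2*154) - (-236)*(-2)/5 = (1/3)*3652264*(1 + 308) - 1*472/5 = (1/3)*3652264*309 - 472/5 = 376183192 - 472/5 = 1880915488/5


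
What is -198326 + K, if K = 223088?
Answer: 24762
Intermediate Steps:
-198326 + K = -198326 + 223088 = 24762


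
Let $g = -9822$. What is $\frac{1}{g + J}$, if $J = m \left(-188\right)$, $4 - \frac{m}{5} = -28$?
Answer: $- \frac{1}{39902} \approx -2.5061 \cdot 10^{-5}$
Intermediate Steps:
$m = 160$ ($m = 20 - -140 = 20 + 140 = 160$)
$J = -30080$ ($J = 160 \left(-188\right) = -30080$)
$\frac{1}{g + J} = \frac{1}{-9822 - 30080} = \frac{1}{-39902} = - \frac{1}{39902}$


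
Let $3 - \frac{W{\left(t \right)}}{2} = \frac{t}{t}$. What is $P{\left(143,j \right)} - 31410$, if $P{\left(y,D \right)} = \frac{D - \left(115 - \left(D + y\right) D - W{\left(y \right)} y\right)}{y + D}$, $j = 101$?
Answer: $- \frac{3819419}{122} \approx -31307.0$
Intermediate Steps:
$W{\left(t \right)} = 4$ ($W{\left(t \right)} = 6 - 2 \frac{t}{t} = 6 - 2 = 4$)
$P{\left(y,D \right)} = \frac{-115 + D + 4 y + D \left(D + y\right)}{D + y}$ ($P{\left(y,D \right)} = \frac{D - \left(115 - 4 y - \left(D + y\right) D\right)}{y + D} = \frac{D - \left(115 - 4 y - D \left(D + y\right)\right)}{D + y} = \frac{D + \left(-115 + 4 y + D \left(D + y\right)\right)}{D + y} = \frac{-115 + D + 4 y + D \left(D + y\right)}{D + y}$)
$P{\left(143,j \right)} - 31410 = \frac{-115 + 101 + 101^{2} + 4 \cdot 143 + 101 \cdot 143}{101 + 143} - 31410 = \frac{-115 + 101 + 10201 + 572 + 14443}{244} - 31410 = \frac{1}{244} \cdot 25202 - 31410 = \frac{12601}{122} - 31410 = - \frac{3819419}{122}$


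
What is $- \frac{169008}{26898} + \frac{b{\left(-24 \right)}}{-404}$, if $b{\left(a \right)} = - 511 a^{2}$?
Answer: $\frac{327032104}{452783} \approx 722.27$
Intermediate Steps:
$- \frac{169008}{26898} + \frac{b{\left(-24 \right)}}{-404} = - \frac{169008}{26898} + \frac{\left(-511\right) \left(-24\right)^{2}}{-404} = \left(-169008\right) \frac{1}{26898} + \left(-511\right) 576 \left(- \frac{1}{404}\right) = - \frac{28168}{4483} - - \frac{73584}{101} = - \frac{28168}{4483} + \frac{73584}{101} = \frac{327032104}{452783}$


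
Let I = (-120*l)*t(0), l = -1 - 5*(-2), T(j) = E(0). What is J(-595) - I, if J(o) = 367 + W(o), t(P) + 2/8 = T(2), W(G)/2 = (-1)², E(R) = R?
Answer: 99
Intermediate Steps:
T(j) = 0
W(G) = 2 (W(G) = 2*(-1)² = 2*1 = 2)
t(P) = -¼ (t(P) = -¼ + 0 = -¼)
l = 9 (l = -1 + 10 = 9)
I = 270 (I = -120*9*(-¼) = -1080*(-¼) = 270)
J(o) = 369 (J(o) = 367 + 2 = 369)
J(-595) - I = 369 - 1*270 = 369 - 270 = 99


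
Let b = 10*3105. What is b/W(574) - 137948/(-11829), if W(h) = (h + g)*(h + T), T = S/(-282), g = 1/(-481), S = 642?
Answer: 2939387644094/250023102537 ≈ 11.756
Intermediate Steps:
g = -1/481 ≈ -0.0020790
b = 31050
T = -107/47 (T = 642/(-282) = 642*(-1/282) = -107/47 ≈ -2.2766)
W(h) = (-107/47 + h)*(-1/481 + h) (W(h) = (h - 1/481)*(h - 107/47) = (-1/481 + h)*(-107/47 + h) = (-107/47 + h)*(-1/481 + h))
b/W(574) - 137948/(-11829) = 31050/(107/22607 + 574² - 51514/22607*574) - 137948/(-11829) = 31050/(107/22607 + 329476 - 29569036/22607) - 137948*(-1/11829) = 31050/(570684231/1739) + 137948/11829 = 31050*(1739/570684231) + 137948/11829 = 1999850/21136453 + 137948/11829 = 2939387644094/250023102537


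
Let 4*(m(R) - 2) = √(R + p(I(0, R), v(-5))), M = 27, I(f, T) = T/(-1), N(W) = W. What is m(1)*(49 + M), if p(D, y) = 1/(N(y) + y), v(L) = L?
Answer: 152 + 57*√10/10 ≈ 170.02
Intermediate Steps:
I(f, T) = -T (I(f, T) = T*(-1) = -T)
p(D, y) = 1/(2*y) (p(D, y) = 1/(y + y) = 1/(2*y))
m(R) = 2 + √(-⅒ + R)/4 (m(R) = 2 + √(R + (½)/(-5))/4 = 2 + √(R + (½)*(-⅕))/4 = 2 + √(R - ⅒)/4 = 2 + √(-⅒ + R)/4)
m(1)*(49 + M) = (2 + √(-10 + 100*1)/40)*(49 + 27) = (2 + √(-10 + 100)/40)*76 = (2 + √90/40)*76 = (2 + (3*√10)/40)*76 = (2 + 3*√10/40)*76 = 152 + 57*√10/10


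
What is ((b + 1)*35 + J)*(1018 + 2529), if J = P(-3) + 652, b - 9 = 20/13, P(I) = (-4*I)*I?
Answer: 47026126/13 ≈ 3.6174e+6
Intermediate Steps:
P(I) = -4*I²
b = 137/13 (b = 9 + 20/13 = 137/13 ≈ 10.538)
J = 616 (J = -4*(-3)² + 652 = -4*9 + 652 = -36 + 652 = 616)
((b + 1)*35 + J)*(1018 + 2529) = ((137/13 + 1)*35 + 616)*(1018 + 2529) = ((150/13)*35 + 616)*3547 = (5250/13 + 616)*3547 = (13258/13)*3547 = 47026126/13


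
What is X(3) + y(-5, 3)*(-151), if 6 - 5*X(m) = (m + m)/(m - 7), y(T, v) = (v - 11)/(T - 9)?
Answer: -1187/14 ≈ -84.786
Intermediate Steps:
y(T, v) = (-11 + v)/(-9 + T)
X(m) = 6/5 - 2*m/(5*(-7 + m)) (X(m) = 6/5 - (m + m)/(5*(m - 7)) = 6/5 - 2*m/(5*(-7 + m)))
X(3) + y(-5, 3)*(-151) = 2*(-21 + 2*3)/(5*(-7 + 3)) + ((-11 + 3)/(-9 - 5))*(-151) = (2/5)*(-21 + 6)/(-4) + (-8/(-14))*(-151) = (2/5)*(-1/4)*(-15) - 1/14*(-8)*(-151) = 3/2 + (4/7)*(-151) = 3/2 - 604/7 = -1187/14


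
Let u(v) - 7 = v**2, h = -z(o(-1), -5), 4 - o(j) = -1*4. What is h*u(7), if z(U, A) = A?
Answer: 280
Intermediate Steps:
o(j) = 8 (o(j) = 4 - (-1)*4 = 4 - 1*(-4) = 4 + 4 = 8)
h = 5 (h = -1*(-5) = 5)
u(v) = 7 + v**2
h*u(7) = 5*(7 + 7**2) = 5*(7 + 49) = 5*56 = 280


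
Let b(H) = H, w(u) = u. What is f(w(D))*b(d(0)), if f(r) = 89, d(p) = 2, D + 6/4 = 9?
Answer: 178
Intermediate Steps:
D = 15/2 (D = -3/2 + 9 = 15/2 ≈ 7.5000)
f(w(D))*b(d(0)) = 89*2 = 178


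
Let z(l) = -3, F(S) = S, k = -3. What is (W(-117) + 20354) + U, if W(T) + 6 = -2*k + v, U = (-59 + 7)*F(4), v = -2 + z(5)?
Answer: 20141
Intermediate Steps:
v = -5 (v = -2 - 3 = -5)
U = -208 (U = (-59 + 7)*4 = -52*4 = -208)
W(T) = -5 (W(T) = -6 + (-2*(-3) - 5) = -6 + (6 - 5) = -6 + 1 = -5)
(W(-117) + 20354) + U = (-5 + 20354) - 208 = 20349 - 208 = 20141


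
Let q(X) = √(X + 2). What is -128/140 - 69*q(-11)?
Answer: -32/35 - 207*I ≈ -0.91429 - 207.0*I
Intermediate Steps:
q(X) = √(2 + X)
-128/140 - 69*q(-11) = -128/140 - 69*√(2 - 11) = -128*1/140 - 207*I = -32/35 - 207*I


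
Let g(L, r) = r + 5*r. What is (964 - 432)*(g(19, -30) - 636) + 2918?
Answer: -431194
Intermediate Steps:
g(L, r) = 6*r
(964 - 432)*(g(19, -30) - 636) + 2918 = (964 - 432)*(6*(-30) - 636) + 2918 = 532*(-180 - 636) + 2918 = 532*(-816) + 2918 = -434112 + 2918 = -431194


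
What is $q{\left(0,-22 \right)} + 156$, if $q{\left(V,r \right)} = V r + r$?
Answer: $134$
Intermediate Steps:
$q{\left(V,r \right)} = r + V r$
$q{\left(0,-22 \right)} + 156 = - 22 \left(1 + 0\right) + 156 = \left(-22\right) 1 + 156 = -22 + 156 = 134$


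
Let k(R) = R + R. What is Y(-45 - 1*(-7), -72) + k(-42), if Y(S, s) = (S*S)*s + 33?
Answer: -104019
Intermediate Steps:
k(R) = 2*R
Y(S, s) = 33 + s*S**2 (Y(S, s) = S**2*s + 33 = s*S**2 + 33 = 33 + s*S**2)
Y(-45 - 1*(-7), -72) + k(-42) = (33 - 72*(-45 - 1*(-7))**2) + 2*(-42) = (33 - 72*(-45 + 7)**2) - 84 = (33 - 72*(-38)**2) - 84 = (33 - 72*1444) - 84 = (33 - 103968) - 84 = -103935 - 84 = -104019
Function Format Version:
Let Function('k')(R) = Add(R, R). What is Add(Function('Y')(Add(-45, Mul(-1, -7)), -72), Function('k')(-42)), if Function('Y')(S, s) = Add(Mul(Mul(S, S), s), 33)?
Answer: -104019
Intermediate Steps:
Function('k')(R) = Mul(2, R)
Function('Y')(S, s) = Add(33, Mul(s, Pow(S, 2))) (Function('Y')(S, s) = Add(Mul(Pow(S, 2), s), 33) = Add(Mul(s, Pow(S, 2)), 33) = Add(33, Mul(s, Pow(S, 2))))
Add(Function('Y')(Add(-45, Mul(-1, -7)), -72), Function('k')(-42)) = Add(Add(33, Mul(-72, Pow(Add(-45, Mul(-1, -7)), 2))), Mul(2, -42)) = Add(Add(33, Mul(-72, Pow(Add(-45, 7), 2))), -84) = Add(Add(33, Mul(-72, Pow(-38, 2))), -84) = Add(Add(33, Mul(-72, 1444)), -84) = Add(Add(33, -103968), -84) = Add(-103935, -84) = -104019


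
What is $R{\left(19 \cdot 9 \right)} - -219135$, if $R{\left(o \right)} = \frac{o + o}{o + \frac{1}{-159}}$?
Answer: $\frac{2978948379}{13594} \approx 2.1914 \cdot 10^{5}$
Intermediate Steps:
$R{\left(o \right)} = \frac{2 o}{- \frac{1}{159} + o}$ ($R{\left(o \right)} = \frac{2 o}{o - \frac{1}{159}} = \frac{2 o}{- \frac{1}{159} + o}$)
$R{\left(19 \cdot 9 \right)} - -219135 = \frac{318 \cdot 19 \cdot 9}{-1 + 159 \cdot 19 \cdot 9} - -219135 = 318 \cdot 171 \frac{1}{-1 + 159 \cdot 171} + 219135 = 318 \cdot 171 \frac{1}{-1 + 27189} + 219135 = 318 \cdot 171 \cdot \frac{1}{27188} + 219135 = \frac{27189}{13594} + 219135 = \frac{2978948379}{13594}$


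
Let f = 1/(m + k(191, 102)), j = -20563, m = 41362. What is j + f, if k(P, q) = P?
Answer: -854454338/41553 ≈ -20563.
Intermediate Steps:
f = 1/41553 (f = 1/(41362 + 191) = 1/41553 ≈ 2.4066e-5)
j + f = -20563 + 1/41553 = -854454338/41553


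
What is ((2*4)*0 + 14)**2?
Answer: 196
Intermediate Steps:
((2*4)*0 + 14)**2 = (8*0 + 14)**2 = (0 + 14)**2 = 14**2 = 196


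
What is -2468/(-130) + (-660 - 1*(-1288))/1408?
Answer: 444573/22880 ≈ 19.431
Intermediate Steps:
-2468/(-130) + (-660 - 1*(-1288))/1408 = -2468*(-1/130) + (-660 + 1288)*(1/1408) = 1234/65 + 628*(1/1408) = 1234/65 + 157/352 = 444573/22880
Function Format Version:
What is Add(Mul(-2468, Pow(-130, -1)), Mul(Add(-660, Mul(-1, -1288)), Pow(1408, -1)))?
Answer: Rational(444573, 22880) ≈ 19.431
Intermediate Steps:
Add(Mul(-2468, Pow(-130, -1)), Mul(Add(-660, Mul(-1, -1288)), Pow(1408, -1))) = Add(Mul(-2468, Rational(-1, 130)), Mul(Add(-660, 1288), Rational(1, 1408))) = Add(Rational(1234, 65), Mul(628, Rational(1, 1408))) = Add(Rational(1234, 65), Rational(157, 352)) = Rational(444573, 22880)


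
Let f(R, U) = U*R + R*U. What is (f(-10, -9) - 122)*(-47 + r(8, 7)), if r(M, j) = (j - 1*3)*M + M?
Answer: -406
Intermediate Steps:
r(M, j) = M + M*(-3 + j) (r(M, j) = (j - 3)*M + M = (-3 + j)*M + M = M*(-3 + j) + M = M + M*(-3 + j))
f(R, U) = 2*R*U (f(R, U) = R*U + R*U = 2*R*U)
(f(-10, -9) - 122)*(-47 + r(8, 7)) = (2*(-10)*(-9) - 122)*(-47 + 8*(-2 + 7)) = (180 - 122)*(-47 + 8*5) = 58*(-47 + 40) = 58*(-7) = -406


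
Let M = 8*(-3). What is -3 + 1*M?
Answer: -27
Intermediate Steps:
M = -24
-3 + 1*M = -3 + 1*(-24) = -3 - 24 = -27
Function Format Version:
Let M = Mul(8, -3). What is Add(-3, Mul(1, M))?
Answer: -27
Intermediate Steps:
M = -24
Add(-3, Mul(1, M)) = Add(-3, Mul(1, -24)) = Add(-3, -24) = -27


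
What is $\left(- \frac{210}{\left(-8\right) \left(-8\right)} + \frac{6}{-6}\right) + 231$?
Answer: $\frac{7255}{32} \approx 226.72$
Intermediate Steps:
$\left(- \frac{210}{\left(-8\right) \left(-8\right)} + \frac{6}{-6}\right) + 231 = \left(- \frac{210}{64} + 6 \left(- \frac{1}{6}\right)\right) + 231 = \left(\left(-210\right) \frac{1}{64} - 1\right) + 231 = \left(- \frac{105}{32} - 1\right) + 231 = - \frac{137}{32} + 231 = \frac{7255}{32}$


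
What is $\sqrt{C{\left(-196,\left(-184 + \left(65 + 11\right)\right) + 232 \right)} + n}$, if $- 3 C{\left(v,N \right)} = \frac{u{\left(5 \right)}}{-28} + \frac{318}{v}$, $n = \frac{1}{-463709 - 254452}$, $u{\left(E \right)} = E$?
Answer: $\frac{\sqrt{6743006335535}}{3351418} \approx 0.77482$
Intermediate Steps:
$n = - \frac{1}{718161}$ ($n = \frac{1}{-718161} = - \frac{1}{718161} \approx -1.3924 \cdot 10^{-6}$)
$C{\left(v,N \right)} = \frac{5}{84} - \frac{106}{v}$ ($C{\left(v,N \right)} = - \frac{\frac{5}{-28} + \frac{318}{v}}{3} = - \frac{5 \left(- \frac{1}{28}\right) + \frac{318}{v}}{3} = - \frac{- \frac{5}{28} + \frac{318}{v}}{3} = \frac{5}{84} - \frac{106}{v}$)
$\sqrt{C{\left(-196,\left(-184 + \left(65 + 11\right)\right) + 232 \right)} + n} = \sqrt{\left(\frac{5}{84} - \frac{106}{-196}\right) - \frac{1}{718161}} = \sqrt{\left(\frac{5}{84} - - \frac{53}{98}\right) - \frac{1}{718161}} = \sqrt{\left(\frac{5}{84} + \frac{53}{98}\right) - \frac{1}{718161}} = \sqrt{\frac{353}{588} - \frac{1}{718161}} = \sqrt{\frac{28167805}{46919852}} = \frac{\sqrt{6743006335535}}{3351418}$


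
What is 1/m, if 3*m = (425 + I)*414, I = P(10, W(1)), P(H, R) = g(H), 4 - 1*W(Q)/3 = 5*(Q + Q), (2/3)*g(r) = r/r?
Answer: 1/58857 ≈ 1.6990e-5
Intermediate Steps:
g(r) = 3/2 (g(r) = 3*(r/r)/2 = (3/2)*1 = 3/2)
W(Q) = 12 - 30*Q (W(Q) = 12 - 15*(Q + Q) = 12 - 15*2*Q = 12 - 30*Q)
P(H, R) = 3/2
I = 3/2 ≈ 1.5000
m = 58857 (m = ((425 + 3/2)*414)/3 = ((853/2)*414)/3 = (⅓)*176571 = 58857)
1/m = 1/58857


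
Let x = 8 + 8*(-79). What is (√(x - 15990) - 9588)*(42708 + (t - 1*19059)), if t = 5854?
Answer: -282874764 + 88509*I*√1846 ≈ -2.8287e+8 + 3.8028e+6*I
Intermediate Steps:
x = -624 (x = 8 - 632 = -624)
(√(x - 15990) - 9588)*(42708 + (t - 1*19059)) = (√(-624 - 15990) - 9588)*(42708 + (5854 - 1*19059)) = (√(-16614) - 9588)*(42708 + (5854 - 19059)) = (3*I*√1846 - 9588)*(42708 - 13205) = (-9588 + 3*I*√1846)*29503 = -282874764 + 88509*I*√1846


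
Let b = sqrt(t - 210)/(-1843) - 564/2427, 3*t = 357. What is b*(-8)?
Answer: 1504/809 + 8*I*sqrt(91)/1843 ≈ 1.8591 + 0.041408*I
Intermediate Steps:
t = 119 (t = (1/3)*357 = 119)
b = -188/809 - I*sqrt(91)/1843 (b = sqrt(119 - 210)/(-1843) - 564/2427 = sqrt(-91)*(-1/1843) - 564*1/2427 = (I*sqrt(91))*(-1/1843) - 188/809 = -I*sqrt(91)/1843 - 188/809 = -188/809 - I*sqrt(91)/1843 ≈ -0.23239 - 0.005176*I)
b*(-8) = (-188/809 - I*sqrt(91)/1843)*(-8) = 1504/809 + 8*I*sqrt(91)/1843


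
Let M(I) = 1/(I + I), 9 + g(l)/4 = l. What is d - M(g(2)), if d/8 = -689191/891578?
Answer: -153932995/24964184 ≈ -6.1662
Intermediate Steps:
g(l) = -36 + 4*l
d = -2756764/445789 (d = 8*(-689191/891578) = -2756764/445789 ≈ -6.1840)
M(I) = 1/(2*I)
d - M(g(2)) = -2756764/445789 - 1/(2*(-36 + 4*2)) = -2756764/445789 - 1/(2*(-36 + 8)) = -2756764/445789 - 1/(2*(-28)) = -2756764/445789 - (-1)/(2*28) = -2756764/445789 - 1*(-1/56) = -2756764/445789 + 1/56 = -153932995/24964184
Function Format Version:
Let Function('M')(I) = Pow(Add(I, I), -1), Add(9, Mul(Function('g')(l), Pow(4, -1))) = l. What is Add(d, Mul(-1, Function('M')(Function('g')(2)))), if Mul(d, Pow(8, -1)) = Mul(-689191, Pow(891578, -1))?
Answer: Rational(-153932995, 24964184) ≈ -6.1662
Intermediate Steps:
Function('g')(l) = Add(-36, Mul(4, l))
d = Rational(-2756764, 445789) (d = Mul(8, Mul(-689191, Pow(891578, -1))) = Mul(8, Mul(-689191, Rational(1, 891578))) = Mul(8, Rational(-689191, 891578)) = Rational(-2756764, 445789) ≈ -6.1840)
Function('M')(I) = Mul(Rational(1, 2), Pow(I, -1)) (Function('M')(I) = Pow(Mul(2, I), -1) = Mul(Rational(1, 2), Pow(I, -1)))
Add(d, Mul(-1, Function('M')(Function('g')(2)))) = Add(Rational(-2756764, 445789), Mul(-1, Mul(Rational(1, 2), Pow(Add(-36, Mul(4, 2)), -1)))) = Add(Rational(-2756764, 445789), Mul(-1, Mul(Rational(1, 2), Pow(Add(-36, 8), -1)))) = Add(Rational(-2756764, 445789), Mul(-1, Mul(Rational(1, 2), Pow(-28, -1)))) = Add(Rational(-2756764, 445789), Mul(-1, Mul(Rational(1, 2), Rational(-1, 28)))) = Add(Rational(-2756764, 445789), Mul(-1, Rational(-1, 56))) = Add(Rational(-2756764, 445789), Rational(1, 56)) = Rational(-153932995, 24964184)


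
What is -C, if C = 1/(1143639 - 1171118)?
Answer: 1/27479 ≈ 3.6391e-5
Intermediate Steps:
C = -1/27479 (C = 1/(-27479) = -1/27479 ≈ -3.6391e-5)
-C = -1*(-1/27479) = 1/27479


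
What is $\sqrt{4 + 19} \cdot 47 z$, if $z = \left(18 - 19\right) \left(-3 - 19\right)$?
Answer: $1034 \sqrt{23} \approx 4958.9$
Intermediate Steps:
$z = 22$ ($z = \left(-1\right) \left(-22\right) = 22$)
$\sqrt{4 + 19} \cdot 47 z = \sqrt{4 + 19} \cdot 47 \cdot 22 = \sqrt{23} \cdot 47 \cdot 22 = 47 \sqrt{23} \cdot 22 = 1034 \sqrt{23}$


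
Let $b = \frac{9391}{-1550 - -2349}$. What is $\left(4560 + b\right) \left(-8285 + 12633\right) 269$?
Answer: $\frac{4272394971572}{799} \approx 5.3472 \cdot 10^{9}$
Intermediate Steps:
$b = \frac{9391}{799}$ ($b = \frac{9391}{-1550 + 2349} = \frac{9391}{799} \approx 11.753$)
$\left(4560 + b\right) \left(-8285 + 12633\right) 269 = \left(4560 + \frac{9391}{799}\right) \left(-8285 + 12633\right) 269 = \frac{3652831}{799} \cdot 4348 \cdot 269 = \frac{15882509188}{799} \cdot 269 = \frac{4272394971572}{799}$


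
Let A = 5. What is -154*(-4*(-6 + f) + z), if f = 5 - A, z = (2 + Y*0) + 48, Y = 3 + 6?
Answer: -11396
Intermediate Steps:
Y = 9
z = 50 (z = (2 + 9*0) + 48 = (2 + 0) + 48 = 2 + 48 = 50)
f = 0 (f = 5 - 1*5 = 5 - 5 = 0)
-154*(-4*(-6 + f) + z) = -154*(-4*(-6 + 0) + 50) = -154*(-4*(-6) + 50) = -154*(24 + 50) = -154*74 = -11396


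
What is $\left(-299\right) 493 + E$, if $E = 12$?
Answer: $-147395$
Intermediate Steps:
$\left(-299\right) 493 + E = \left(-299\right) 493 + 12 = -147407 + 12 = -147395$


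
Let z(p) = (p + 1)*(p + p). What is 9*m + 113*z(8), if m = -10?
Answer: 16182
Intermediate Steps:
z(p) = 2*p*(1 + p) (z(p) = (1 + p)*(2*p) = 2*p*(1 + p))
9*m + 113*z(8) = 9*(-10) + 113*(2*8*(1 + 8)) = -90 + 113*(2*8*9) = -90 + 113*144 = -90 + 16272 = 16182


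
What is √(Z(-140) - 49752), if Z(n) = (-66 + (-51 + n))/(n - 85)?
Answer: I*√11193943/15 ≈ 223.05*I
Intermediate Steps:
Z(n) = (-117 + n)/(-85 + n)
√(Z(-140) - 49752) = √((-117 - 140)/(-85 - 140) - 49752) = √(-257/(-225) - 49752) = √(-1/225*(-257) - 49752) = √(257/225 - 49752) = √(-11193943/225) = I*√11193943/15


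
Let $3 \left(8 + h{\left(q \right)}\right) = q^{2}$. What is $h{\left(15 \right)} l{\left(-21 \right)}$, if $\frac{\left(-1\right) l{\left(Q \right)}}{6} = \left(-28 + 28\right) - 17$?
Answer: $6834$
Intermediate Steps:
$h{\left(q \right)} = -8 + \frac{q^{2}}{3}$
$l{\left(Q \right)} = 102$ ($l{\left(Q \right)} = - 6 \left(\left(-28 + 28\right) - 17\right) = - 6 \left(0 - 17\right) = \left(-6\right) \left(-17\right) = 102$)
$h{\left(15 \right)} l{\left(-21 \right)} = \left(-8 + \frac{15^{2}}{3}\right) 102 = \left(-8 + \frac{1}{3} \cdot 225\right) 102 = \left(-8 + 75\right) 102 = 67 \cdot 102 = 6834$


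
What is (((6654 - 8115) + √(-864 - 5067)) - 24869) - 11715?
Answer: -38045 + 3*I*√659 ≈ -38045.0 + 77.013*I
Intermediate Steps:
(((6654 - 8115) + √(-864 - 5067)) - 24869) - 11715 = ((-1461 + √(-5931)) - 24869) - 11715 = ((-1461 + 3*I*√659) - 24869) - 11715 = (-26330 + 3*I*√659) - 11715 = -38045 + 3*I*√659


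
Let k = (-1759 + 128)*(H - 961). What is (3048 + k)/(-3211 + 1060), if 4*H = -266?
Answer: -373089/478 ≈ -780.52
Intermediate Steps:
H = -133/2 (H = (¼)*(-266) = -133/2 ≈ -66.500)
k = 3351705/2 (k = (-1759 + 128)*(-133/2 - 961) = -1631*(-2055/2) = 3351705/2 ≈ 1.6759e+6)
(3048 + k)/(-3211 + 1060) = (3048 + 3351705/2)/(-3211 + 1060) = (3357801/2)/(-2151) = (3357801/2)*(-1/2151) = -373089/478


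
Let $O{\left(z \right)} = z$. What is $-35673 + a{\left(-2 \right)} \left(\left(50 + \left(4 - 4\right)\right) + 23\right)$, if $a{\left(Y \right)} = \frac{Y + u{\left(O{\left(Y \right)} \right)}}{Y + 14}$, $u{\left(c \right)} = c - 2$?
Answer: $- \frac{71419}{2} \approx -35710.0$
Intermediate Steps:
$u{\left(c \right)} = -2 + c$
$a{\left(Y \right)} = \frac{-2 + 2 Y}{14 + Y}$ ($a{\left(Y \right)} = \frac{Y + \left(-2 + Y\right)}{Y + 14} = \frac{-2 + 2 Y}{14 + Y}$)
$-35673 + a{\left(-2 \right)} \left(\left(50 + \left(4 - 4\right)\right) + 23\right) = -35673 + \frac{2 \left(-1 - 2\right)}{14 - 2} \left(\left(50 + \left(4 - 4\right)\right) + 23\right) = -35673 + 2 \cdot \frac{1}{12} \left(-3\right) \left(\left(50 + \left(4 - 4\right)\right) + 23\right) = -35673 + 2 \cdot \frac{1}{12} \left(-3\right) \left(\left(50 + 0\right) + 23\right) = -35673 - \frac{50 + 23}{2} = -35673 - \frac{73}{2} = - \frac{71419}{2}$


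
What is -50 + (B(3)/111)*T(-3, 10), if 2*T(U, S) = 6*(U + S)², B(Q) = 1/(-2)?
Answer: -3749/74 ≈ -50.662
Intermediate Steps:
B(Q) = -½
T(U, S) = 3*(S + U)² (T(U, S) = (6*(U + S)²)/2 = (6*(S + U)²)/2 = 3*(S + U)²)
-50 + (B(3)/111)*T(-3, 10) = -50 + (-½/111)*(3*(10 - 3)²) = -50 + (-½*1/111)*(3*7²) = -50 - 49/74 = -3749/74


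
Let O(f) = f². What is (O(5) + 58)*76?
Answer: 6308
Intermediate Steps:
(O(5) + 58)*76 = (5² + 58)*76 = (25 + 58)*76 = 83*76 = 6308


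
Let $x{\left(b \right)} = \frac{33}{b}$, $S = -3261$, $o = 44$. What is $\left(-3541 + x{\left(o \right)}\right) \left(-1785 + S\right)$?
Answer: $\frac{35728203}{2} \approx 1.7864 \cdot 10^{7}$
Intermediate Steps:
$\left(-3541 + x{\left(o \right)}\right) \left(-1785 + S\right) = \left(-3541 + \frac{33}{44}\right) \left(-1785 - 3261\right) = \left(-3541 + 33 \cdot \frac{1}{44}\right) \left(-5046\right) = \left(-3541 + \frac{3}{4}\right) \left(-5046\right) = \left(- \frac{14161}{4}\right) \left(-5046\right) = \frac{35728203}{2}$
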